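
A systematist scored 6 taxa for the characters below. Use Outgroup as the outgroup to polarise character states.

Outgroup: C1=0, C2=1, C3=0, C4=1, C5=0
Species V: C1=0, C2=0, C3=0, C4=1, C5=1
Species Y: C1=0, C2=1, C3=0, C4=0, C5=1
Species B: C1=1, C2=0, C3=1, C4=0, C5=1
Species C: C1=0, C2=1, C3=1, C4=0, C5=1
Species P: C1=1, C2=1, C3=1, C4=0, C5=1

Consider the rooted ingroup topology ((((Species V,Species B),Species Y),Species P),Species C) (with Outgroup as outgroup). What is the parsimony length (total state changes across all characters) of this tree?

Map each character onto ((((Species V,Species B),Species Y),Species P),Species C) (rooted by Outgroup) and count the minimum state changes it requires (Fitch parsimony):
C1: 2; C2: 1; C3: 3; C4: 2; C5: 1.
Total tree length = 9.

9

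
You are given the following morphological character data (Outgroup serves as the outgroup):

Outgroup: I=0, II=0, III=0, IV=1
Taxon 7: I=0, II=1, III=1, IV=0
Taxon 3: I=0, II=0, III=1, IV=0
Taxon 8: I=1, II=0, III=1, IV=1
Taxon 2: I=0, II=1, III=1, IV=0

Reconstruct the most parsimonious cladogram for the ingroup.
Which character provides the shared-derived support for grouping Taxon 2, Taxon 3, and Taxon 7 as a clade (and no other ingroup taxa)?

Character polarity is set by the outgroup: the derived state is whichever differs from the outgroup's state, so for IV the derived state is '0', and for the remaining characters it is '1'.
I (derived state '1') is unique to Taxon 8 (autapomorphy; uninformative for grouping).
II (derived state '1') is shared by Taxon 2 and Taxon 7 — a synapomorphy uniting that clade.
All ingroup taxa share the derived state '1' for III; it defines the ingroup but does not resolve relationships within it.
IV (derived state '0') is shared by Taxon 2, Taxon 3, and Taxon 7 — a synapomorphy uniting that clade.
Most parsimonious ingroup topology: (((Taxon 7,Taxon 2),Taxon 3),Taxon 8).
The clade {Taxon 2, Taxon 3, Taxon 7} is supported by IV: its derived state '0' occurs in exactly those taxa and in no other taxon (including the outgroup).

IV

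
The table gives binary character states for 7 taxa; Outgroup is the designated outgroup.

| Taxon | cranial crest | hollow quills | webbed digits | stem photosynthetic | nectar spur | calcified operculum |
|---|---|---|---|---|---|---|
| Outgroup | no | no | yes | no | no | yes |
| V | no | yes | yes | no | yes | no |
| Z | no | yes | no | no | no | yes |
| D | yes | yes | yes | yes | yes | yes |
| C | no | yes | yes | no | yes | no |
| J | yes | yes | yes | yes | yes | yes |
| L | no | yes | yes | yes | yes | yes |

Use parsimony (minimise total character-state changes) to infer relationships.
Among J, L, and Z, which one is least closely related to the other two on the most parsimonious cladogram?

Character polarity is set by the outgroup: the derived state is whichever differs from the outgroup's state, so for webbed digits, calcified operculum the derived state is 'no', and for the remaining characters it is 'yes'.
Only D and J show the derived state 'yes' for cranial crest, supporting them as a clade.
hollow quills (derived state 'yes') is shared by all ingroup taxa — unites the whole ingroup.
webbed digits (derived state 'no') is unique to Z (autapomorphy; uninformative for grouping).
stem photosynthetic (derived state 'yes') is shared by D, J, and L — a synapomorphy uniting that clade.
Only C, D, J, L, and V show the derived state 'yes' for nectar spur, supporting them as a clade.
calcified operculum (derived state 'no') is shared by C and V — a synapomorphy uniting that clade.
Most parsimonious ingroup topology: (((V,C),((D,J),L)),Z).
J and L share a more recent common ancestor with each other than either does with Z, so Z is the least closely related of the three.

Z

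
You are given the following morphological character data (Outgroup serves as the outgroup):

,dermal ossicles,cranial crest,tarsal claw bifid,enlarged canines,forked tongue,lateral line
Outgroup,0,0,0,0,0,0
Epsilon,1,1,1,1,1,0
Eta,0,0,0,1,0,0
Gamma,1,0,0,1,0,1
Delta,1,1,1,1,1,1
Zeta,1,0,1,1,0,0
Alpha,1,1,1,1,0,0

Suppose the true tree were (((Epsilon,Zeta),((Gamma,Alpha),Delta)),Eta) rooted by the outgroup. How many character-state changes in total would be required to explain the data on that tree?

11

Map each character onto (((Epsilon,Zeta),((Gamma,Alpha),Delta)),Eta) (rooted by Outgroup) and count the minimum state changes it requires (Fitch parsimony):
dermal ossicles: 1; cranial crest: 3; tarsal claw bifid: 2; enlarged canines: 1; forked tongue: 2; lateral line: 2.
Total tree length = 11.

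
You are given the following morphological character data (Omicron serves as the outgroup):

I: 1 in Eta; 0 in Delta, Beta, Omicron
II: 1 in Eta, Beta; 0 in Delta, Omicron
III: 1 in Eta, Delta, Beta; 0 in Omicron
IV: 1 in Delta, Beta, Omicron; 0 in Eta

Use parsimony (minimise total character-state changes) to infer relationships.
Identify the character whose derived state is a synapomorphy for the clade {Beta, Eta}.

Character polarity is set by the outgroup: the derived state is whichever differs from the outgroup's state, so for IV the derived state is '0', and for the remaining characters it is '1'.
I: derived state '1' in Eta only — an autapomorphy, so it tells us nothing about relationships among taxa.
II (derived state '1') is shared by Beta and Eta — a synapomorphy uniting that clade.
III (derived state '1') is shared by all ingroup taxa — unites the whole ingroup.
IV: derived state '0' in Eta only — an autapomorphy, so it tells us nothing about relationships among taxa.
Most parsimonious ingroup topology: ((Beta,Eta),Delta).
The clade {Beta, Eta} is supported by II: its derived state '1' occurs in exactly those taxa and in no other taxon (including the outgroup).

II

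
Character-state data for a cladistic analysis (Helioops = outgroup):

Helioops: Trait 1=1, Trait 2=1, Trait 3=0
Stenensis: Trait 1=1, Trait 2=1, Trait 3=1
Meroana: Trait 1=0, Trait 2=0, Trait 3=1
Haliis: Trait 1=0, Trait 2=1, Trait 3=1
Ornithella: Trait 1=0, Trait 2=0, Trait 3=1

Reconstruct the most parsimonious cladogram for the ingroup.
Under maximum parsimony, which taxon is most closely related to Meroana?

Ornithella

Character polarity is set by the outgroup: the derived state is whichever differs from the outgroup's state, so for Trait 1, Trait 2 the derived state is '0', and for the remaining characters it is '1'.
Trait 1 (derived state '0') is shared by Haliis, Meroana, and Ornithella — a synapomorphy uniting that clade.
Trait 2 (derived state '0') is shared by Meroana and Ornithella — a synapomorphy uniting that clade.
Trait 3 (derived state '1') is shared by all ingroup taxa — unites the whole ingroup.
Most parsimonious ingroup topology: (Stenensis,((Meroana,Ornithella),Haliis)).
Meroana and Ornithella form a cherry on this tree, so they are sister taxa.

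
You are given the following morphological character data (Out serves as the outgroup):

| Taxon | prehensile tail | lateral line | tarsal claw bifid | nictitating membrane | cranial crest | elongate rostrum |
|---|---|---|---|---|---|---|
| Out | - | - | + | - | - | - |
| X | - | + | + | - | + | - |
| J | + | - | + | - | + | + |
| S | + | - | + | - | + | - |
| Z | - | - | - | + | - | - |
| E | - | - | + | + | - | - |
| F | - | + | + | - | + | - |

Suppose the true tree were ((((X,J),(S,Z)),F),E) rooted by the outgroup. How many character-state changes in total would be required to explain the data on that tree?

Map each character onto ((((X,J),(S,Z)),F),E) (rooted by Out) and count the minimum state changes it requires (Fitch parsimony):
prehensile tail: 2; lateral line: 2; tarsal claw bifid: 1; nictitating membrane: 2; cranial crest: 2; elongate rostrum: 1.
Total tree length = 10.

10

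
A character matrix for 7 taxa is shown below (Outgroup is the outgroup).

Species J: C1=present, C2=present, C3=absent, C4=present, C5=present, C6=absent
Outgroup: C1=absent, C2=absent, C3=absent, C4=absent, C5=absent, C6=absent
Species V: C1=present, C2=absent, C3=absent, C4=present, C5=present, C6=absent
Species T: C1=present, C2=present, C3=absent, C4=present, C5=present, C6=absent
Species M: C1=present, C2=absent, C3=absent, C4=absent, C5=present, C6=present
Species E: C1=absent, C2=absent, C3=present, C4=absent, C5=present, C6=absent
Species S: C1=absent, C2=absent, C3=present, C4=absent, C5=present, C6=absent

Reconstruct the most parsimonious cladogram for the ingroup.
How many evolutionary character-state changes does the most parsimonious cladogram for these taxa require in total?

6

The outgroup has state 'absent' for every character, so 'present' is the derived state throughout.
Only Species J, Species M, Species T, and Species V show the derived state 'present' for C1, supporting them as a clade.
C2: derived state 'present' in Species J and Species T only — synapomorphy for {Species J, Species T}.
C3 (derived state 'present') is shared by Species E and Species S — a synapomorphy uniting that clade.
C4: derived state 'present' in Species J, Species T, and Species V only — synapomorphy for {Species J, Species T, Species V}.
C5 (derived state 'present') is shared by all ingroup taxa — unites the whole ingroup.
C6: derived state 'present' in Species M only — an autapomorphy, so it tells us nothing about relationships among taxa.
Most parsimonious ingroup topology: ((((Species J,Species T),Species V),Species M),(Species S,Species E)).
Changes per character on this tree: C1: 1; C2: 1; C3: 1; C4: 1; C5: 1; C6: 1.
Total = 6.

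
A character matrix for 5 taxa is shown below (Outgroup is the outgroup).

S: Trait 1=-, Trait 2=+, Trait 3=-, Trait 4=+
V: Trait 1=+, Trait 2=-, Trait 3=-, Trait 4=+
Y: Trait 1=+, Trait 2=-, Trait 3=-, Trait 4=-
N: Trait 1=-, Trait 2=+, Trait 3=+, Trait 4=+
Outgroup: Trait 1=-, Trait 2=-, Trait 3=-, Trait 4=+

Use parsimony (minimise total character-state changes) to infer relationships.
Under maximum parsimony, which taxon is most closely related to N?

S

Character polarity is set by the outgroup: the derived state is whichever differs from the outgroup's state, so for Trait 4 the derived state is '-', and for the remaining characters it is '+'.
Trait 1: derived state '+' in V and Y only — synapomorphy for {V, Y}.
Trait 2 (derived state '+') is shared by N and S — a synapomorphy uniting that clade.
Trait 3 (derived state '+') is unique to N (autapomorphy; uninformative for grouping).
Trait 4: derived state '-' in Y only — an autapomorphy, so it tells us nothing about relationships among taxa.
Most parsimonious ingroup topology: ((Y,V),(S,N)).
N and S form a cherry on this tree, so they are sister taxa.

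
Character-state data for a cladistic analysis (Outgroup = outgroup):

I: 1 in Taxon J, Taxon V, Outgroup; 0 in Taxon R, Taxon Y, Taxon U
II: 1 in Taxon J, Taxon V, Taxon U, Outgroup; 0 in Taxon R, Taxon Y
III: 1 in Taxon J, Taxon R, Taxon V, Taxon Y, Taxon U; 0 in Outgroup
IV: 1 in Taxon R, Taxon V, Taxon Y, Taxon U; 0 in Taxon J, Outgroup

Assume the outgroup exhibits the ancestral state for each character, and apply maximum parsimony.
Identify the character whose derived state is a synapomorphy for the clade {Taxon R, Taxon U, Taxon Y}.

I

Character polarity is set by the outgroup: the derived state is whichever differs from the outgroup's state, so for I, II the derived state is '0', and for the remaining characters it is '1'.
Only Taxon R, Taxon U, and Taxon Y show the derived state '0' for I, supporting them as a clade.
Only Taxon R and Taxon Y show the derived state '0' for II, supporting them as a clade.
III (derived state '1') is shared by all ingroup taxa — unites the whole ingroup.
IV (derived state '1') is shared by Taxon R, Taxon U, Taxon V, and Taxon Y — a synapomorphy uniting that clade.
Most parsimonious ingroup topology: ((((Taxon R,Taxon Y),Taxon U),Taxon V),Taxon J).
The clade {Taxon R, Taxon U, Taxon Y} is supported by I: its derived state '0' occurs in exactly those taxa and in no other taxon (including the outgroup).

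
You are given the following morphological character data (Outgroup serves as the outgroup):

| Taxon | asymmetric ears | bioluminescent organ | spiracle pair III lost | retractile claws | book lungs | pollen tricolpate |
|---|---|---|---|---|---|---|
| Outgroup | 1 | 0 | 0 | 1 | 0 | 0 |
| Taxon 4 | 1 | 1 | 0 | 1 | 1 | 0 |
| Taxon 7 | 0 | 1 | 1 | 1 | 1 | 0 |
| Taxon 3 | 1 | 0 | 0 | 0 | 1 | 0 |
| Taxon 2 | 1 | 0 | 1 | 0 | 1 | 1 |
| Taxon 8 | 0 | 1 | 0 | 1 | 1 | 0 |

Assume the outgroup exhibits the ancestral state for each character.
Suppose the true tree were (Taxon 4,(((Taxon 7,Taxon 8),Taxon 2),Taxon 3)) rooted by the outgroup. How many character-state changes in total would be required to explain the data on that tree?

9

Map each character onto (Taxon 4,(((Taxon 7,Taxon 8),Taxon 2),Taxon 3)) (rooted by Outgroup) and count the minimum state changes it requires (Fitch parsimony):
asymmetric ears: 1; bioluminescent organ: 2; spiracle pair III lost: 2; retractile claws: 2; book lungs: 1; pollen tricolpate: 1.
Total tree length = 9.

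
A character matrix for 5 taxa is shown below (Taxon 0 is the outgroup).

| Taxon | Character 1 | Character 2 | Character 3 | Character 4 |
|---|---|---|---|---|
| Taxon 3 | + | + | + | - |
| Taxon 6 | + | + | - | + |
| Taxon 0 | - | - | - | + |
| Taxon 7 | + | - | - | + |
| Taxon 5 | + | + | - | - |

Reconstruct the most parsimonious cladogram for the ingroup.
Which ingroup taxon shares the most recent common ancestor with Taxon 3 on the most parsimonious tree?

Taxon 5

Character polarity is set by the outgroup: the derived state is whichever differs from the outgroup's state, so for Character 4 the derived state is '-', and for the remaining characters it is '+'.
Character 1 (derived state '+') is shared by all ingroup taxa — unites the whole ingroup.
Character 2: derived state '+' in Taxon 3, Taxon 5, and Taxon 6 only — synapomorphy for {Taxon 3, Taxon 5, Taxon 6}.
Character 3: derived state '+' in Taxon 3 only — an autapomorphy, so it tells us nothing about relationships among taxa.
Only Taxon 3 and Taxon 5 show the derived state '-' for Character 4, supporting them as a clade.
Most parsimonious ingroup topology: ((Taxon 6,(Taxon 5,Taxon 3)),Taxon 7).
Taxon 3 and Taxon 5 form a cherry on this tree, so they are sister taxa.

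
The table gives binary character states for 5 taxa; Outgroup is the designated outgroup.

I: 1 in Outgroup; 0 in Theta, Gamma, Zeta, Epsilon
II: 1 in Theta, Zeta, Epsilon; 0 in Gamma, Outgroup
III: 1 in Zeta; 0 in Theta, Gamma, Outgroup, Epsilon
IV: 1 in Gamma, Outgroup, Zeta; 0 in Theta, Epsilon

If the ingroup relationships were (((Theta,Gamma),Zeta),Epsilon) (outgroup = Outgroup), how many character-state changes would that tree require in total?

Map each character onto (((Theta,Gamma),Zeta),Epsilon) (rooted by Outgroup) and count the minimum state changes it requires (Fitch parsimony):
I: 1; II: 2; III: 1; IV: 2.
Total tree length = 6.

6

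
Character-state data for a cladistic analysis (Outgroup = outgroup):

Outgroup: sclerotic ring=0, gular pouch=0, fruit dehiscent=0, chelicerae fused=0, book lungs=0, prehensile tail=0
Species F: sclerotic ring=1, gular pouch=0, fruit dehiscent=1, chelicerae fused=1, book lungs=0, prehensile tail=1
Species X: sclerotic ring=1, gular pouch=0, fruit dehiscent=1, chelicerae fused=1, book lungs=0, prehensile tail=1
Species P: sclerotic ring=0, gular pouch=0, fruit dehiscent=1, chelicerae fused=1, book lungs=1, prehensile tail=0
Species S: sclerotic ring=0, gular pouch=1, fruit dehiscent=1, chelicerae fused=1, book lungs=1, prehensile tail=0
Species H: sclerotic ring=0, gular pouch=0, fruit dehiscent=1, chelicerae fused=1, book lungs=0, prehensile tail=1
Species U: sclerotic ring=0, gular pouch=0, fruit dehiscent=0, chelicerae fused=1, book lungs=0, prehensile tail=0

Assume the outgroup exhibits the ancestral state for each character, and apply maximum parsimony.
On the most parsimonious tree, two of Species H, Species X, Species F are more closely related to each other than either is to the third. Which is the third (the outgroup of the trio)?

The outgroup has state '0' for every character, so '1' is the derived state throughout.
sclerotic ring: derived state '1' in Species F and Species X only — synapomorphy for {Species F, Species X}.
gular pouch: derived state '1' in Species S only — an autapomorphy, so it tells us nothing about relationships among taxa.
Only Species F, Species H, Species P, Species S, and Species X show the derived state '1' for fruit dehiscent, supporting them as a clade.
chelicerae fused (derived state '1') is shared by all ingroup taxa — unites the whole ingroup.
book lungs (derived state '1') is shared by Species P and Species S — a synapomorphy uniting that clade.
prehensile tail (derived state '1') is shared by Species F, Species H, and Species X — a synapomorphy uniting that clade.
Most parsimonious ingroup topology: ((((Species F,Species X),Species H),(Species P,Species S)),Species U).
Species F and Species X share a more recent common ancestor with each other than either does with Species H, so Species H is the least closely related of the three.

Species H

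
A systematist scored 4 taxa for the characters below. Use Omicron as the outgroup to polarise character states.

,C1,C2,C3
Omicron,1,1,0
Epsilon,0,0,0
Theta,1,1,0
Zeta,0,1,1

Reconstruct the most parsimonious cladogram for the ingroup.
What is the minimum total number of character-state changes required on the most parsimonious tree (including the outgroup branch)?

3

Character polarity is set by the outgroup: the derived state is whichever differs from the outgroup's state, so for C1, C2 the derived state is '0', and for the remaining characters it is '1'.
C1: derived state '0' in Epsilon and Zeta only — synapomorphy for {Epsilon, Zeta}.
C2: derived state '0' in Epsilon only — an autapomorphy, so it tells us nothing about relationships among taxa.
C3: derived state '1' in Zeta only — an autapomorphy, so it tells us nothing about relationships among taxa.
Most parsimonious ingroup topology: ((Epsilon,Zeta),Theta).
Changes per character on this tree: C1: 1; C2: 1; C3: 1.
Total = 3.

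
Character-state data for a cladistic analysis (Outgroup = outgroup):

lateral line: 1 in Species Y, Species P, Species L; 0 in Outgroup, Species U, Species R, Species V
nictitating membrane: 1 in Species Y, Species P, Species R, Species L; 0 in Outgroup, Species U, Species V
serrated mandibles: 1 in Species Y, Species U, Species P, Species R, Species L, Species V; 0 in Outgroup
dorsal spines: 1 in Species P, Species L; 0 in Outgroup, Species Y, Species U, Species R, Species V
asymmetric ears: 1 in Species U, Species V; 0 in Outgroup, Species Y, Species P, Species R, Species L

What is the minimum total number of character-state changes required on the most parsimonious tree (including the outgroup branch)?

The outgroup has state '0' for every character, so '1' is the derived state throughout.
lateral line: derived state '1' in Species L, Species P, and Species Y only — synapomorphy for {Species L, Species P, Species Y}.
Only Species L, Species P, Species R, and Species Y show the derived state '1' for nictitating membrane, supporting them as a clade.
serrated mandibles (derived state '1') is shared by all ingroup taxa — unites the whole ingroup.
Only Species L and Species P show the derived state '1' for dorsal spines, supporting them as a clade.
Only Species U and Species V show the derived state '1' for asymmetric ears, supporting them as a clade.
Most parsimonious ingroup topology: (((Species Y,(Species P,Species L)),Species R),(Species U,Species V)).
Changes per character on this tree: lateral line: 1; nictitating membrane: 1; serrated mandibles: 1; dorsal spines: 1; asymmetric ears: 1.
Total = 5.

5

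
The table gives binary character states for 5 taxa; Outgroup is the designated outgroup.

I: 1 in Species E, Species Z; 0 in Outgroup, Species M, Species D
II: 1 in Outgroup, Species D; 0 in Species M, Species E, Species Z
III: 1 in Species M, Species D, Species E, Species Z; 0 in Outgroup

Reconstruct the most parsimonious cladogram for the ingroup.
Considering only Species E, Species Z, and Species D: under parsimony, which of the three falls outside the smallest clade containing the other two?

Species D

Character polarity is set by the outgroup: the derived state is whichever differs from the outgroup's state, so for II the derived state is '0', and for the remaining characters it is '1'.
Only Species E and Species Z show the derived state '1' for I, supporting them as a clade.
II: derived state '0' in Species E, Species M, and Species Z only — synapomorphy for {Species E, Species M, Species Z}.
III (derived state '1') is shared by all ingroup taxa — unites the whole ingroup.
Most parsimonious ingroup topology: ((Species M,(Species E,Species Z)),Species D).
Species E and Species Z share a more recent common ancestor with each other than either does with Species D, so Species D is the least closely related of the three.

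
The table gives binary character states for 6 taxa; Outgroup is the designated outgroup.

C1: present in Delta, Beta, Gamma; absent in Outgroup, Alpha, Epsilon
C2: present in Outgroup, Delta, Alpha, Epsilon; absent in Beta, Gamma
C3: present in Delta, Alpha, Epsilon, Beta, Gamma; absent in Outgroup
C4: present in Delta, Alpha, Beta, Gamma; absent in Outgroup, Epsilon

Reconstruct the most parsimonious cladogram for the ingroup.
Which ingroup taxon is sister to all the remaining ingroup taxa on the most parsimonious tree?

Epsilon

Character polarity is set by the outgroup: the derived state is whichever differs from the outgroup's state, so for C2 the derived state is 'absent', and for the remaining characters it is 'present'.
Only Beta, Delta, and Gamma show the derived state 'present' for C1, supporting them as a clade.
C2 (derived state 'absent') is shared by Beta and Gamma — a synapomorphy uniting that clade.
C3 (derived state 'present') is shared by all ingroup taxa — unites the whole ingroup.
Only Alpha, Beta, Delta, and Gamma show the derived state 'present' for C4, supporting them as a clade.
Most parsimonious ingroup topology: (((Delta,(Beta,Gamma)),Alpha),Epsilon).
Epsilon is sister to the clade containing all other ingroup taxa, so it is the earliest-diverging (most basal) ingroup lineage.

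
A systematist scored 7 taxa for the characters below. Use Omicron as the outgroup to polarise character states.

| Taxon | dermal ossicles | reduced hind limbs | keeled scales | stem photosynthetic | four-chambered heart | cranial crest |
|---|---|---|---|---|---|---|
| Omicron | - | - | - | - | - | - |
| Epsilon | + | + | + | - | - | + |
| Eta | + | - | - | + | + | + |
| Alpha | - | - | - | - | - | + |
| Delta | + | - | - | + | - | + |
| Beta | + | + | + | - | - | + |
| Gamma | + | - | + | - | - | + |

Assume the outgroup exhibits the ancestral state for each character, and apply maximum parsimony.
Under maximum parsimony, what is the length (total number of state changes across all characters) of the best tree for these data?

The outgroup has state '-' for every character, so '+' is the derived state throughout.
Only Beta, Delta, Epsilon, Eta, and Gamma show the derived state '+' for dermal ossicles, supporting them as a clade.
reduced hind limbs: derived state '+' in Beta and Epsilon only — synapomorphy for {Beta, Epsilon}.
keeled scales (derived state '+') is shared by Beta, Epsilon, and Gamma — a synapomorphy uniting that clade.
stem photosynthetic: derived state '+' in Delta and Eta only — synapomorphy for {Delta, Eta}.
four-chambered heart (derived state '+') is unique to Eta (autapomorphy; uninformative for grouping).
All ingroup taxa share the derived state '+' for cranial crest; it defines the ingroup but does not resolve relationships within it.
Most parsimonious ingroup topology: ((((Epsilon,Beta),Gamma),(Eta,Delta)),Alpha).
Changes per character on this tree: dermal ossicles: 1; reduced hind limbs: 1; keeled scales: 1; stem photosynthetic: 1; four-chambered heart: 1; cranial crest: 1.
Total = 6.

6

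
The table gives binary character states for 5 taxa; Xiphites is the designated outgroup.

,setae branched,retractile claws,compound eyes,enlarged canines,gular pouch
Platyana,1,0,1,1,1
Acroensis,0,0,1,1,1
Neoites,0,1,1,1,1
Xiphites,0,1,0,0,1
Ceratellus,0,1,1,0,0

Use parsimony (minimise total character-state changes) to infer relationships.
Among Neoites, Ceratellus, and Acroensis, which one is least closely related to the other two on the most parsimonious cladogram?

Ceratellus

Character polarity is set by the outgroup: the derived state is whichever differs from the outgroup's state, so for retractile claws, gular pouch the derived state is '0', and for the remaining characters it is '1'.
setae branched: derived state '1' in Platyana only — an autapomorphy, so it tells us nothing about relationships among taxa.
retractile claws (derived state '0') is shared by Acroensis and Platyana — a synapomorphy uniting that clade.
compound eyes (derived state '1') is shared by all ingroup taxa — unites the whole ingroup.
Only Acroensis, Neoites, and Platyana show the derived state '1' for enlarged canines, supporting them as a clade.
gular pouch: derived state '0' in Ceratellus only — an autapomorphy, so it tells us nothing about relationships among taxa.
Most parsimonious ingroup topology: (((Platyana,Acroensis),Neoites),Ceratellus).
Acroensis and Neoites share a more recent common ancestor with each other than either does with Ceratellus, so Ceratellus is the least closely related of the three.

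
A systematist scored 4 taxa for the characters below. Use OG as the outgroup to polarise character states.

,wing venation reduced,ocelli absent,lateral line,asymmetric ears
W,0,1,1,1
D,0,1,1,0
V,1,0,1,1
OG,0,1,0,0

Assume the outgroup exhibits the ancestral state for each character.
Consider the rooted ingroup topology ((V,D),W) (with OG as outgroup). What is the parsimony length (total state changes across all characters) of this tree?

5

Map each character onto ((V,D),W) (rooted by OG) and count the minimum state changes it requires (Fitch parsimony):
wing venation reduced: 1; ocelli absent: 1; lateral line: 1; asymmetric ears: 2.
Total tree length = 5.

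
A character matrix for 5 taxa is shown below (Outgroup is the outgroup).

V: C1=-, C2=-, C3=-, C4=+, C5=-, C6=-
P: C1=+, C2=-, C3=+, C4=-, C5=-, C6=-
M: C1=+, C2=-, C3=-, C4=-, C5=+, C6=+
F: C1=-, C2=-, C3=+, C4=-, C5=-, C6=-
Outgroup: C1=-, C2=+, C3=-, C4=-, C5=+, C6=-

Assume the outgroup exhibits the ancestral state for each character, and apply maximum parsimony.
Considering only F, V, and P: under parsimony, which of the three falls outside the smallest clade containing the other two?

Character polarity is set by the outgroup: the derived state is whichever differs from the outgroup's state, so for C2, C5 the derived state is '-', and for the remaining characters it is '+'.
C1 groups M and P, which is incompatible with the clades supported by the remaining characters; treating it as convergent (homoplasy) costs fewer steps than any alternative tree.
C2 (derived state '-') is shared by all ingroup taxa — unites the whole ingroup.
Only F and P show the derived state '+' for C3, supporting them as a clade.
C4: derived state '+' in V only — an autapomorphy, so it tells us nothing about relationships among taxa.
C5: derived state '-' in F, P, and V only — synapomorphy for {F, P, V}.
C6: derived state '+' in M only — an autapomorphy, so it tells us nothing about relationships among taxa.
Most parsimonious ingroup topology: (((F,P),V),M).
F and P share a more recent common ancestor with each other than either does with V, so V is the least closely related of the three.

V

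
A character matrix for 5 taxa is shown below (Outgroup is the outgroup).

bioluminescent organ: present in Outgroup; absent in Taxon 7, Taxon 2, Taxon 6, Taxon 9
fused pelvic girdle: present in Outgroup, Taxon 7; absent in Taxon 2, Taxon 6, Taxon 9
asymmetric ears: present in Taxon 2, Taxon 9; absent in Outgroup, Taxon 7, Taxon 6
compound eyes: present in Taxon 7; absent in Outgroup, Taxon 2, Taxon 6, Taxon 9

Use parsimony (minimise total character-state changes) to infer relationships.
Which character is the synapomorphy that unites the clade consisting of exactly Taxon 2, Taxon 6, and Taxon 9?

fused pelvic girdle

Character polarity is set by the outgroup: the derived state is whichever differs from the outgroup's state, so for bioluminescent organ, fused pelvic girdle the derived state is 'absent', and for the remaining characters it is 'present'.
bioluminescent organ (derived state 'absent') is shared by all ingroup taxa — unites the whole ingroup.
fused pelvic girdle (derived state 'absent') is shared by Taxon 2, Taxon 6, and Taxon 9 — a synapomorphy uniting that clade.
asymmetric ears: derived state 'present' in Taxon 2 and Taxon 9 only — synapomorphy for {Taxon 2, Taxon 9}.
compound eyes (derived state 'present') is unique to Taxon 7 (autapomorphy; uninformative for grouping).
Most parsimonious ingroup topology: (Taxon 7,((Taxon 2,Taxon 9),Taxon 6)).
The clade {Taxon 2, Taxon 6, Taxon 9} is supported by fused pelvic girdle: its derived state 'absent' occurs in exactly those taxa and in no other taxon (including the outgroup).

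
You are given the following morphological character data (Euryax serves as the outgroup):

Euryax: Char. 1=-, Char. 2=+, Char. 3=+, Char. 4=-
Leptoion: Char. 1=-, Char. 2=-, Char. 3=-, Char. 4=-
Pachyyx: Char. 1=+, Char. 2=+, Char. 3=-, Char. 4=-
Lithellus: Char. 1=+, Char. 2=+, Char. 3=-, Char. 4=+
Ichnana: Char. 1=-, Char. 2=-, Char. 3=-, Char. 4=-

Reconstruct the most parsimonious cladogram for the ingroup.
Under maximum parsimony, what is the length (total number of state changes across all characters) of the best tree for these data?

Character polarity is set by the outgroup: the derived state is whichever differs from the outgroup's state, so for Char. 2, Char. 3 the derived state is '-', and for the remaining characters it is '+'.
Char. 1 (derived state '+') is shared by Lithellus and Pachyyx — a synapomorphy uniting that clade.
Char. 2 (derived state '-') is shared by Ichnana and Leptoion — a synapomorphy uniting that clade.
All ingroup taxa share the derived state '-' for Char. 3; it defines the ingroup but does not resolve relationships within it.
Char. 4 (derived state '+') is unique to Lithellus (autapomorphy; uninformative for grouping).
Most parsimonious ingroup topology: ((Leptoion,Ichnana),(Pachyyx,Lithellus)).
Changes per character on this tree: Char. 1: 1; Char. 2: 1; Char. 3: 1; Char. 4: 1.
Total = 4.

4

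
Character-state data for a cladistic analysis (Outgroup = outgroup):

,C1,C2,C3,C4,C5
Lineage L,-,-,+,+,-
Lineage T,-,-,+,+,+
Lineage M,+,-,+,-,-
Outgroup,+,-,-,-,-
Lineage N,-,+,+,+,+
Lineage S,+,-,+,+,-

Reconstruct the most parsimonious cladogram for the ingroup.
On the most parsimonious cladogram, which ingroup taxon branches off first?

Lineage M

Character polarity is set by the outgroup: the derived state is whichever differs from the outgroup's state, so for C1 the derived state is '-', and for the remaining characters it is '+'.
C1: derived state '-' in Lineage L, Lineage N, and Lineage T only — synapomorphy for {Lineage L, Lineage N, Lineage T}.
C2: derived state '+' in Lineage N only — an autapomorphy, so it tells us nothing about relationships among taxa.
All ingroup taxa share the derived state '+' for C3; it defines the ingroup but does not resolve relationships within it.
C4 (derived state '+') is shared by Lineage L, Lineage N, Lineage S, and Lineage T — a synapomorphy uniting that clade.
C5 (derived state '+') is shared by Lineage N and Lineage T — a synapomorphy uniting that clade.
Most parsimonious ingroup topology: (((Lineage L,(Lineage N,Lineage T)),Lineage S),Lineage M).
Lineage M is sister to the clade containing all other ingroup taxa, so it is the earliest-diverging (most basal) ingroup lineage.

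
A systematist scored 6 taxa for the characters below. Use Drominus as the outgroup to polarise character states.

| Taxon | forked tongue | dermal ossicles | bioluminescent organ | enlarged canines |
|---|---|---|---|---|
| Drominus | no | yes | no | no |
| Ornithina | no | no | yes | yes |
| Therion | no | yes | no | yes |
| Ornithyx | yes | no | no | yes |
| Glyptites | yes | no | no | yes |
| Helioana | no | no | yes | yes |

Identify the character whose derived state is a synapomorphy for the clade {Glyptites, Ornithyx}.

forked tongue

Character polarity is set by the outgroup: the derived state is whichever differs from the outgroup's state, so for dermal ossicles the derived state is 'no', and for the remaining characters it is 'yes'.
Only Glyptites and Ornithyx show the derived state 'yes' for forked tongue, supporting them as a clade.
Only Glyptites, Helioana, Ornithina, and Ornithyx show the derived state 'no' for dermal ossicles, supporting them as a clade.
bioluminescent organ (derived state 'yes') is shared by Helioana and Ornithina — a synapomorphy uniting that clade.
enlarged canines (derived state 'yes') is shared by all ingroup taxa — unites the whole ingroup.
Most parsimonious ingroup topology: (((Ornithina,Helioana),(Ornithyx,Glyptites)),Therion).
The clade {Glyptites, Ornithyx} is supported by forked tongue: its derived state 'yes' occurs in exactly those taxa and in no other taxon (including the outgroup).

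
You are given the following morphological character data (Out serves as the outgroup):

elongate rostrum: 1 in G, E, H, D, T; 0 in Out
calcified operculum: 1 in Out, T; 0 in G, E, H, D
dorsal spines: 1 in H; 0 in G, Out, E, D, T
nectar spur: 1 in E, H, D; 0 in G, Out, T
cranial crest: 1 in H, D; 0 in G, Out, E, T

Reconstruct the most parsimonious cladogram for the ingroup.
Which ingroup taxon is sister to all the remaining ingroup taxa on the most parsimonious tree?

Character polarity is set by the outgroup: the derived state is whichever differs from the outgroup's state, so for calcified operculum the derived state is '0', and for the remaining characters it is '1'.
All ingroup taxa share the derived state '1' for elongate rostrum; it defines the ingroup but does not resolve relationships within it.
Only D, E, G, and H show the derived state '0' for calcified operculum, supporting them as a clade.
dorsal spines (derived state '1') is unique to H (autapomorphy; uninformative for grouping).
nectar spur: derived state '1' in D, E, and H only — synapomorphy for {D, E, H}.
cranial crest: derived state '1' in D and H only — synapomorphy for {D, H}.
Most parsimonious ingroup topology: (((E,(D,H)),G),T).
T is sister to the clade containing all other ingroup taxa, so it is the earliest-diverging (most basal) ingroup lineage.

T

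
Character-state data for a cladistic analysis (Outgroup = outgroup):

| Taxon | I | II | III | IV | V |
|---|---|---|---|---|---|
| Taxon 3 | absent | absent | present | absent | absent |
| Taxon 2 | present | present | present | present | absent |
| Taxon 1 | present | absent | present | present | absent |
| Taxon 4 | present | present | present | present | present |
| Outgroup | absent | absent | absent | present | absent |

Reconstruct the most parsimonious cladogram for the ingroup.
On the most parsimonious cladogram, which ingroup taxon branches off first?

Taxon 3

Character polarity is set by the outgroup: the derived state is whichever differs from the outgroup's state, so for IV the derived state is 'absent', and for the remaining characters it is 'present'.
Only Taxon 1, Taxon 2, and Taxon 4 show the derived state 'present' for I, supporting them as a clade.
Only Taxon 2 and Taxon 4 show the derived state 'present' for II, supporting them as a clade.
III (derived state 'present') is shared by all ingroup taxa — unites the whole ingroup.
IV (derived state 'absent') is unique to Taxon 3 (autapomorphy; uninformative for grouping).
V (derived state 'present') is unique to Taxon 4 (autapomorphy; uninformative for grouping).
Most parsimonious ingroup topology: (((Taxon 2,Taxon 4),Taxon 1),Taxon 3).
Taxon 3 is sister to the clade containing all other ingroup taxa, so it is the earliest-diverging (most basal) ingroup lineage.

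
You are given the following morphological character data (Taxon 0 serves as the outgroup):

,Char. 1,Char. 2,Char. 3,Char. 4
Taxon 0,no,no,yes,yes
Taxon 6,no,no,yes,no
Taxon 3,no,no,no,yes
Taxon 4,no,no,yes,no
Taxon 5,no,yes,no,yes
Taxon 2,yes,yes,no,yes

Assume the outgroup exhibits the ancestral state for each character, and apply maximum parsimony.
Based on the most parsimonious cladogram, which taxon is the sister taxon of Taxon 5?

Character polarity is set by the outgroup: the derived state is whichever differs from the outgroup's state, so for Char. 3, Char. 4 the derived state is 'no', and for the remaining characters it is 'yes'.
Char. 1: derived state 'yes' in Taxon 2 only — an autapomorphy, so it tells us nothing about relationships among taxa.
Only Taxon 2 and Taxon 5 show the derived state 'yes' for Char. 2, supporting them as a clade.
Only Taxon 2, Taxon 3, and Taxon 5 show the derived state 'no' for Char. 3, supporting them as a clade.
Char. 4: derived state 'no' in Taxon 4 and Taxon 6 only — synapomorphy for {Taxon 4, Taxon 6}.
Most parsimonious ingroup topology: ((Taxon 6,Taxon 4),(Taxon 3,(Taxon 5,Taxon 2))).
Taxon 5 and Taxon 2 form a cherry on this tree, so they are sister taxa.

Taxon 2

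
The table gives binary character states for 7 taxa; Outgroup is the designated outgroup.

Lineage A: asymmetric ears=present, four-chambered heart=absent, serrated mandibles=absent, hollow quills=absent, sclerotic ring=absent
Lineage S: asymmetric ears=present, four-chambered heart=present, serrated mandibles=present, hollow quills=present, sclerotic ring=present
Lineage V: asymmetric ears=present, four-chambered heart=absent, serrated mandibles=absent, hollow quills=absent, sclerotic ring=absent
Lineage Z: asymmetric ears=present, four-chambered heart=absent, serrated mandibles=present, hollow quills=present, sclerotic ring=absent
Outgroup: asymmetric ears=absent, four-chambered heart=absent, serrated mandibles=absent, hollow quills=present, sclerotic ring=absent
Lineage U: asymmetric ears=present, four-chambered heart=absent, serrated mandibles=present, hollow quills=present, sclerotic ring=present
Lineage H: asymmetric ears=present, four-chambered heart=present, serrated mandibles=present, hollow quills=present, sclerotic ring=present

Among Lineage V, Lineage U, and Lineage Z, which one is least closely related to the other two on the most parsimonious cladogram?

Lineage V

Character polarity is set by the outgroup: the derived state is whichever differs from the outgroup's state, so for hollow quills the derived state is 'absent', and for the remaining characters it is 'present'.
All ingroup taxa share the derived state 'present' for asymmetric ears; it defines the ingroup but does not resolve relationships within it.
Only Lineage H and Lineage S show the derived state 'present' for four-chambered heart, supporting them as a clade.
Only Lineage H, Lineage S, Lineage U, and Lineage Z show the derived state 'present' for serrated mandibles, supporting them as a clade.
Only Lineage A and Lineage V show the derived state 'absent' for hollow quills, supporting them as a clade.
sclerotic ring: derived state 'present' in Lineage H, Lineage S, and Lineage U only — synapomorphy for {Lineage H, Lineage S, Lineage U}.
Most parsimonious ingroup topology: ((Lineage V,Lineage A),(Lineage Z,((Lineage H,Lineage S),Lineage U))).
Lineage U and Lineage Z share a more recent common ancestor with each other than either does with Lineage V, so Lineage V is the least closely related of the three.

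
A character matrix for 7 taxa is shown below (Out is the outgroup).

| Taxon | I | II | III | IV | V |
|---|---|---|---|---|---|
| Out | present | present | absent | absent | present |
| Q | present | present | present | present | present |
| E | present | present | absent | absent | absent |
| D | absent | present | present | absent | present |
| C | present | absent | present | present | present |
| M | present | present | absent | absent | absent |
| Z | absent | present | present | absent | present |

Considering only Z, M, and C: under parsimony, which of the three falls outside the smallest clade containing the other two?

M

Character polarity is set by the outgroup: the derived state is whichever differs from the outgroup's state, so for I, II, V the derived state is 'absent', and for the remaining characters it is 'present'.
I (derived state 'absent') is shared by D and Z — a synapomorphy uniting that clade.
II (derived state 'absent') is unique to C (autapomorphy; uninformative for grouping).
III (derived state 'present') is shared by C, D, Q, and Z — a synapomorphy uniting that clade.
IV: derived state 'present' in C and Q only — synapomorphy for {C, Q}.
V (derived state 'absent') is shared by E and M — a synapomorphy uniting that clade.
Most parsimonious ingroup topology: (((Q,C),(D,Z)),(E,M)).
Z and C share a more recent common ancestor with each other than either does with M, so M is the least closely related of the three.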